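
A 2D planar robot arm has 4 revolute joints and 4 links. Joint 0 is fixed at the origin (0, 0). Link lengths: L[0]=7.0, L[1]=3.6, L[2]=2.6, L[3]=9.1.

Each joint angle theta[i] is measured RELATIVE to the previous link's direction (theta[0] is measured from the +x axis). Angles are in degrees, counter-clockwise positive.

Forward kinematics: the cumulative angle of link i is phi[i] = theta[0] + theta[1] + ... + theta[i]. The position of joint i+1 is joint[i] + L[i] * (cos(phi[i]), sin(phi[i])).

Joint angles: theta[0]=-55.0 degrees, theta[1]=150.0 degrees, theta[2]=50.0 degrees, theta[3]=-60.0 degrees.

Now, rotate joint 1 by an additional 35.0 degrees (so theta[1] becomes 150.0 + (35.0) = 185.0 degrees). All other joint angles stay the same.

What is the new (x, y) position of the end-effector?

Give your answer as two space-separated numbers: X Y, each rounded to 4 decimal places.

joint[0] = (0.0000, 0.0000)  (base)
link 0: phi[0] = -55 = -55 deg
  cos(-55 deg) = 0.5736, sin(-55 deg) = -0.8192
  joint[1] = (0.0000, 0.0000) + 7 * (0.5736, -0.8192) = (0.0000 + 4.0150, 0.0000 + -5.7341) = (4.0150, -5.7341)
link 1: phi[1] = -55 + 185 = 130 deg
  cos(130 deg) = -0.6428, sin(130 deg) = 0.7660
  joint[2] = (4.0150, -5.7341) + 3.6 * (-0.6428, 0.7660) = (4.0150 + -2.3140, -5.7341 + 2.7578) = (1.7010, -2.9763)
link 2: phi[2] = -55 + 185 + 50 = 180 deg
  cos(180 deg) = -1.0000, sin(180 deg) = 0.0000
  joint[3] = (1.7010, -2.9763) + 2.6 * (-1.0000, 0.0000) = (1.7010 + -2.6000, -2.9763 + 0.0000) = (-0.8990, -2.9763)
link 3: phi[3] = -55 + 185 + 50 + -60 = 120 deg
  cos(120 deg) = -0.5000, sin(120 deg) = 0.8660
  joint[4] = (-0.8990, -2.9763) + 9.1 * (-0.5000, 0.8660) = (-0.8990 + -4.5500, -2.9763 + 7.8808) = (-5.4490, 4.9045)
End effector: (-5.4490, 4.9045)

Answer: -5.4490 4.9045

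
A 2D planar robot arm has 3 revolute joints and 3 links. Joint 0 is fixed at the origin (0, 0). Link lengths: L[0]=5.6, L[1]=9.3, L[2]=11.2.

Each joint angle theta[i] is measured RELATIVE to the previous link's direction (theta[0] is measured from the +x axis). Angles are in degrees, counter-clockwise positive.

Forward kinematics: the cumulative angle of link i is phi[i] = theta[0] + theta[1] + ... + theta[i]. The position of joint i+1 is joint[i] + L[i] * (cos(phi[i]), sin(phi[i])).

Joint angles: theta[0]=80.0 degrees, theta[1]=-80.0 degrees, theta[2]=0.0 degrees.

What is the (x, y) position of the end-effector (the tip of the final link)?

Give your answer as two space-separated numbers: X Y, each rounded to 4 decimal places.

joint[0] = (0.0000, 0.0000)  (base)
link 0: phi[0] = 80 = 80 deg
  cos(80 deg) = 0.1736, sin(80 deg) = 0.9848
  joint[1] = (0.0000, 0.0000) + 5.6 * (0.1736, 0.9848) = (0.0000 + 0.9724, 0.0000 + 5.5149) = (0.9724, 5.5149)
link 1: phi[1] = 80 + -80 = 0 deg
  cos(0 deg) = 1.0000, sin(0 deg) = 0.0000
  joint[2] = (0.9724, 5.5149) + 9.3 * (1.0000, 0.0000) = (0.9724 + 9.3000, 5.5149 + 0.0000) = (10.2724, 5.5149)
link 2: phi[2] = 80 + -80 + 0 = 0 deg
  cos(0 deg) = 1.0000, sin(0 deg) = 0.0000
  joint[3] = (10.2724, 5.5149) + 11.2 * (1.0000, 0.0000) = (10.2724 + 11.2000, 5.5149 + 0.0000) = (21.4724, 5.5149)
End effector: (21.4724, 5.5149)

Answer: 21.4724 5.5149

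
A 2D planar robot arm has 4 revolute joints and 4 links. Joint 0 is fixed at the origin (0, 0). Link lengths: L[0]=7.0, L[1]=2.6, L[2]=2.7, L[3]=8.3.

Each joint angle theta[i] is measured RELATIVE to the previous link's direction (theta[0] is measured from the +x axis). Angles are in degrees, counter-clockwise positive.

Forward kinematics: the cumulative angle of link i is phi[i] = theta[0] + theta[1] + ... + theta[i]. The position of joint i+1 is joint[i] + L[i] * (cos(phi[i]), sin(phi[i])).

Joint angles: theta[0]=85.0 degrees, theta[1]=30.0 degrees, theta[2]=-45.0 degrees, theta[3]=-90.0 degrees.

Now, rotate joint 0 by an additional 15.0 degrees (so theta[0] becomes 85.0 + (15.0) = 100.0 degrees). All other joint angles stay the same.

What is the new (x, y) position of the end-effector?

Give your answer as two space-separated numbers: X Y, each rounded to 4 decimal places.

Answer: 5.6170 10.8517

Derivation:
joint[0] = (0.0000, 0.0000)  (base)
link 0: phi[0] = 100 = 100 deg
  cos(100 deg) = -0.1736, sin(100 deg) = 0.9848
  joint[1] = (0.0000, 0.0000) + 7 * (-0.1736, 0.9848) = (0.0000 + -1.2155, 0.0000 + 6.8937) = (-1.2155, 6.8937)
link 1: phi[1] = 100 + 30 = 130 deg
  cos(130 deg) = -0.6428, sin(130 deg) = 0.7660
  joint[2] = (-1.2155, 6.8937) + 2.6 * (-0.6428, 0.7660) = (-1.2155 + -1.6712, 6.8937 + 1.9917) = (-2.8868, 8.8854)
link 2: phi[2] = 100 + 30 + -45 = 85 deg
  cos(85 deg) = 0.0872, sin(85 deg) = 0.9962
  joint[3] = (-2.8868, 8.8854) + 2.7 * (0.0872, 0.9962) = (-2.8868 + 0.2353, 8.8854 + 2.6897) = (-2.6515, 11.5751)
link 3: phi[3] = 100 + 30 + -45 + -90 = -5 deg
  cos(-5 deg) = 0.9962, sin(-5 deg) = -0.0872
  joint[4] = (-2.6515, 11.5751) + 8.3 * (0.9962, -0.0872) = (-2.6515 + 8.2684, 11.5751 + -0.7234) = (5.6170, 10.8517)
End effector: (5.6170, 10.8517)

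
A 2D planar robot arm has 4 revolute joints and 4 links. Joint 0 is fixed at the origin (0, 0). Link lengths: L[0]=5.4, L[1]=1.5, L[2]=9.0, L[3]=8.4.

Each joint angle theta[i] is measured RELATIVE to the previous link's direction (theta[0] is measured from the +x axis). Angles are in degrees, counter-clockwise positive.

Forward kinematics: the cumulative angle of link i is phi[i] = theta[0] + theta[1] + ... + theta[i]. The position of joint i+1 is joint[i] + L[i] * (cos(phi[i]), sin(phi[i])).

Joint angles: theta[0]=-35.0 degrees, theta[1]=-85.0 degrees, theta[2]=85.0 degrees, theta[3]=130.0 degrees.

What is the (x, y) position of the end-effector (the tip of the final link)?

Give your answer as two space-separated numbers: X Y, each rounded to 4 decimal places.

joint[0] = (0.0000, 0.0000)  (base)
link 0: phi[0] = -35 = -35 deg
  cos(-35 deg) = 0.8192, sin(-35 deg) = -0.5736
  joint[1] = (0.0000, 0.0000) + 5.4 * (0.8192, -0.5736) = (0.0000 + 4.4234, 0.0000 + -3.0973) = (4.4234, -3.0973)
link 1: phi[1] = -35 + -85 = -120 deg
  cos(-120 deg) = -0.5000, sin(-120 deg) = -0.8660
  joint[2] = (4.4234, -3.0973) + 1.5 * (-0.5000, -0.8660) = (4.4234 + -0.7500, -3.0973 + -1.2990) = (3.6734, -4.3964)
link 2: phi[2] = -35 + -85 + 85 = -35 deg
  cos(-35 deg) = 0.8192, sin(-35 deg) = -0.5736
  joint[3] = (3.6734, -4.3964) + 9 * (0.8192, -0.5736) = (3.6734 + 7.3724, -4.3964 + -5.1622) = (11.0458, -9.5585)
link 3: phi[3] = -35 + -85 + 85 + 130 = 95 deg
  cos(95 deg) = -0.0872, sin(95 deg) = 0.9962
  joint[4] = (11.0458, -9.5585) + 8.4 * (-0.0872, 0.9962) = (11.0458 + -0.7321, -9.5585 + 8.3680) = (10.3137, -1.1905)
End effector: (10.3137, -1.1905)

Answer: 10.3137 -1.1905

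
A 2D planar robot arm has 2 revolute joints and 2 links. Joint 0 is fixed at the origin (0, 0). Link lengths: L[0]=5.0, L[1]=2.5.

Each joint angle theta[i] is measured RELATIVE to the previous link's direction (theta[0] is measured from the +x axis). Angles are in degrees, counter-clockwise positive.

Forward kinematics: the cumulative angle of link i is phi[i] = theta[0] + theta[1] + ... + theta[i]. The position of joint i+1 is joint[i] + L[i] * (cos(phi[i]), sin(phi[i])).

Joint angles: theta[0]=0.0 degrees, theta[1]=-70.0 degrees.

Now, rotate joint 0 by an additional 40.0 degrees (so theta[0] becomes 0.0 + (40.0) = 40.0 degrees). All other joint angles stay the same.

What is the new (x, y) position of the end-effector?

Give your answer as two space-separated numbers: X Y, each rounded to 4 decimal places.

Answer: 5.9953 1.9639

Derivation:
joint[0] = (0.0000, 0.0000)  (base)
link 0: phi[0] = 40 = 40 deg
  cos(40 deg) = 0.7660, sin(40 deg) = 0.6428
  joint[1] = (0.0000, 0.0000) + 5 * (0.7660, 0.6428) = (0.0000 + 3.8302, 0.0000 + 3.2139) = (3.8302, 3.2139)
link 1: phi[1] = 40 + -70 = -30 deg
  cos(-30 deg) = 0.8660, sin(-30 deg) = -0.5000
  joint[2] = (3.8302, 3.2139) + 2.5 * (0.8660, -0.5000) = (3.8302 + 2.1651, 3.2139 + -1.2500) = (5.9953, 1.9639)
End effector: (5.9953, 1.9639)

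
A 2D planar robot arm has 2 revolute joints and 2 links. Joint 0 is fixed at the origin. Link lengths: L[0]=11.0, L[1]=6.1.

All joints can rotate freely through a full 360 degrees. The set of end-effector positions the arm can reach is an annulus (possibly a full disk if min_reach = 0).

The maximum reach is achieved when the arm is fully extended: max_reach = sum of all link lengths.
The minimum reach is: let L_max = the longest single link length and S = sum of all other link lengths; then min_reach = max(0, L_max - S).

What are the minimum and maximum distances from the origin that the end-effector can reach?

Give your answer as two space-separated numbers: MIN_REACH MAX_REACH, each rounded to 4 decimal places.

Link lengths: [11.0, 6.1]
max_reach = 11 + 6.1 = 17.1
L_max = max([11.0, 6.1]) = 11
S (sum of others) = 17.1 - 11 = 6.1
min_reach = max(0, 11 - 6.1) = max(0, 4.9) = 4.9

Answer: 4.9000 17.1000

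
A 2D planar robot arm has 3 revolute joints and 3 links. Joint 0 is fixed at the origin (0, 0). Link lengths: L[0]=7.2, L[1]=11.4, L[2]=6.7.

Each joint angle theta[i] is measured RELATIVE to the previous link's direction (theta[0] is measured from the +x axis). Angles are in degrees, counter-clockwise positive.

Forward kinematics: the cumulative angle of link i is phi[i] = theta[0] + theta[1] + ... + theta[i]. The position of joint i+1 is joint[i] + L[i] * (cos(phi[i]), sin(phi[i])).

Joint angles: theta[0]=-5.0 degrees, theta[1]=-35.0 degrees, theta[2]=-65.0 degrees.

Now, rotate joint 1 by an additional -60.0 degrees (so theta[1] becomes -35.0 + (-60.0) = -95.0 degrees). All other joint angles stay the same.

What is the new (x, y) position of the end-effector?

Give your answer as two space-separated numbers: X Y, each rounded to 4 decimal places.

Answer: -1.2787 -13.5884

Derivation:
joint[0] = (0.0000, 0.0000)  (base)
link 0: phi[0] = -5 = -5 deg
  cos(-5 deg) = 0.9962, sin(-5 deg) = -0.0872
  joint[1] = (0.0000, 0.0000) + 7.2 * (0.9962, -0.0872) = (0.0000 + 7.1726, 0.0000 + -0.6275) = (7.1726, -0.6275)
link 1: phi[1] = -5 + -95 = -100 deg
  cos(-100 deg) = -0.1736, sin(-100 deg) = -0.9848
  joint[2] = (7.1726, -0.6275) + 11.4 * (-0.1736, -0.9848) = (7.1726 + -1.9796, -0.6275 + -11.2268) = (5.1930, -11.8543)
link 2: phi[2] = -5 + -95 + -65 = -165 deg
  cos(-165 deg) = -0.9659, sin(-165 deg) = -0.2588
  joint[3] = (5.1930, -11.8543) + 6.7 * (-0.9659, -0.2588) = (5.1930 + -6.4717, -11.8543 + -1.7341) = (-1.2787, -13.5884)
End effector: (-1.2787, -13.5884)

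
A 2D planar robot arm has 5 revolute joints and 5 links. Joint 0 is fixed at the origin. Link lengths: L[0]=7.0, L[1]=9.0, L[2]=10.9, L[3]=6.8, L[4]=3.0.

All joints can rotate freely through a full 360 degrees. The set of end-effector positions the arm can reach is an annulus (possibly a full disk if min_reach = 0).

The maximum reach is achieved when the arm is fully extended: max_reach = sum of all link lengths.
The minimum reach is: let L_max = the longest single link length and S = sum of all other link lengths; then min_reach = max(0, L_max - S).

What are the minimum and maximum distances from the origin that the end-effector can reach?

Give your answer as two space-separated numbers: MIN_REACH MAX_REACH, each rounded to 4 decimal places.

Answer: 0.0000 36.7000

Derivation:
Link lengths: [7.0, 9.0, 10.9, 6.8, 3.0]
max_reach = 7 + 9 + 10.9 + 6.8 + 3 = 36.7
L_max = max([7.0, 9.0, 10.9, 6.8, 3.0]) = 10.9
S (sum of others) = 36.7 - 10.9 = 25.8
min_reach = max(0, 10.9 - 25.8) = max(0, -14.9) = 0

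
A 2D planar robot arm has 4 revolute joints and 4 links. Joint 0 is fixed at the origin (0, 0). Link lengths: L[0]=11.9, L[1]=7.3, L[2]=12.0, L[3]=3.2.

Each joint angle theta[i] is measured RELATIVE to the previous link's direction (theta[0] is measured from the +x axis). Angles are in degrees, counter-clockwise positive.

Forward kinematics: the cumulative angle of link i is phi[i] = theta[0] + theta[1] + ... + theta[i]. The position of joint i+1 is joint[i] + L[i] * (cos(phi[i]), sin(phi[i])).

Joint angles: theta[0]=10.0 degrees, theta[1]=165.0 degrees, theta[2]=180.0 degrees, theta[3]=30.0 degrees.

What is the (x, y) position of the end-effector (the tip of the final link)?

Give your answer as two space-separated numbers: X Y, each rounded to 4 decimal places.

joint[0] = (0.0000, 0.0000)  (base)
link 0: phi[0] = 10 = 10 deg
  cos(10 deg) = 0.9848, sin(10 deg) = 0.1736
  joint[1] = (0.0000, 0.0000) + 11.9 * (0.9848, 0.1736) = (0.0000 + 11.7192, 0.0000 + 2.0664) = (11.7192, 2.0664)
link 1: phi[1] = 10 + 165 = 175 deg
  cos(175 deg) = -0.9962, sin(175 deg) = 0.0872
  joint[2] = (11.7192, 2.0664) + 7.3 * (-0.9962, 0.0872) = (11.7192 + -7.2722, 2.0664 + 0.6362) = (4.4470, 2.7027)
link 2: phi[2] = 10 + 165 + 180 = 355 deg
  cos(355 deg) = 0.9962, sin(355 deg) = -0.0872
  joint[3] = (4.4470, 2.7027) + 12 * (0.9962, -0.0872) = (4.4470 + 11.9543, 2.7027 + -1.0459) = (16.4013, 1.6568)
link 3: phi[3] = 10 + 165 + 180 + 30 = 385 deg
  cos(385 deg) = 0.9063, sin(385 deg) = 0.4226
  joint[4] = (16.4013, 1.6568) + 3.2 * (0.9063, 0.4226) = (16.4013 + 2.9002, 1.6568 + 1.3524) = (19.3015, 3.0092)
End effector: (19.3015, 3.0092)

Answer: 19.3015 3.0092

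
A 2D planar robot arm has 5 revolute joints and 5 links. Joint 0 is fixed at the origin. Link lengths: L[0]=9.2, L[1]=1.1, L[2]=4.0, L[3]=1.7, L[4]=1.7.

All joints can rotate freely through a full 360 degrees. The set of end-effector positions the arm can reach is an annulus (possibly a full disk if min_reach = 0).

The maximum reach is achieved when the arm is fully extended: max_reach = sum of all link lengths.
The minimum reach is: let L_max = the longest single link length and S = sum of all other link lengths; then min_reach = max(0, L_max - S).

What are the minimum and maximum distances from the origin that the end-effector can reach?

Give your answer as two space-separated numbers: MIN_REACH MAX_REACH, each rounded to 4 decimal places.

Answer: 0.7000 17.7000

Derivation:
Link lengths: [9.2, 1.1, 4.0, 1.7, 1.7]
max_reach = 9.2 + 1.1 + 4 + 1.7 + 1.7 = 17.7
L_max = max([9.2, 1.1, 4.0, 1.7, 1.7]) = 9.2
S (sum of others) = 17.7 - 9.2 = 8.5
min_reach = max(0, 9.2 - 8.5) = max(0, 0.7) = 0.7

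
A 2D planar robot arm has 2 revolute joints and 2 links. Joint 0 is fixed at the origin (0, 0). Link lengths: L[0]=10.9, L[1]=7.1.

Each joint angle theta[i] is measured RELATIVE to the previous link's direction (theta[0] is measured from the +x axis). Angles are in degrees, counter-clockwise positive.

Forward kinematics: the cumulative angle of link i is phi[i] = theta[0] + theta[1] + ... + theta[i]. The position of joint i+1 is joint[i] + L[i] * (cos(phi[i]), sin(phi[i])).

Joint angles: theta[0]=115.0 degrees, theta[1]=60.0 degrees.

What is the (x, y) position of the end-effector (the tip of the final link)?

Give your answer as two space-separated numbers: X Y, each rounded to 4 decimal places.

Answer: -11.6795 10.4976

Derivation:
joint[0] = (0.0000, 0.0000)  (base)
link 0: phi[0] = 115 = 115 deg
  cos(115 deg) = -0.4226, sin(115 deg) = 0.9063
  joint[1] = (0.0000, 0.0000) + 10.9 * (-0.4226, 0.9063) = (0.0000 + -4.6065, 0.0000 + 9.8788) = (-4.6065, 9.8788)
link 1: phi[1] = 115 + 60 = 175 deg
  cos(175 deg) = -0.9962, sin(175 deg) = 0.0872
  joint[2] = (-4.6065, 9.8788) + 7.1 * (-0.9962, 0.0872) = (-4.6065 + -7.0730, 9.8788 + 0.6188) = (-11.6795, 10.4976)
End effector: (-11.6795, 10.4976)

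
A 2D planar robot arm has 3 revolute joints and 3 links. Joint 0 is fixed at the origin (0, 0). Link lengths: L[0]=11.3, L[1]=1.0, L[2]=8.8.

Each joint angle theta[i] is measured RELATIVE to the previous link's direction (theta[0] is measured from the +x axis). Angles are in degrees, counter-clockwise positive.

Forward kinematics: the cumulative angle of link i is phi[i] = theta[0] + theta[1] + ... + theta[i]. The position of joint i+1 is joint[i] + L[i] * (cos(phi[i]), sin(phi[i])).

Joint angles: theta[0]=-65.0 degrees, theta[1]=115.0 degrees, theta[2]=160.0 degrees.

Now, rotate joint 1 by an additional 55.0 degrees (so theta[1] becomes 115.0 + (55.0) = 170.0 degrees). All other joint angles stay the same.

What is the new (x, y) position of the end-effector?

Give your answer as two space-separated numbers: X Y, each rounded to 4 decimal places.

joint[0] = (0.0000, 0.0000)  (base)
link 0: phi[0] = -65 = -65 deg
  cos(-65 deg) = 0.4226, sin(-65 deg) = -0.9063
  joint[1] = (0.0000, 0.0000) + 11.3 * (0.4226, -0.9063) = (0.0000 + 4.7756, 0.0000 + -10.2413) = (4.7756, -10.2413)
link 1: phi[1] = -65 + 170 = 105 deg
  cos(105 deg) = -0.2588, sin(105 deg) = 0.9659
  joint[2] = (4.7756, -10.2413) + 1 * (-0.2588, 0.9659) = (4.7756 + -0.2588, -10.2413 + 0.9659) = (4.5168, -9.2754)
link 2: phi[2] = -65 + 170 + 160 = 265 deg
  cos(265 deg) = -0.0872, sin(265 deg) = -0.9962
  joint[3] = (4.5168, -9.2754) + 8.8 * (-0.0872, -0.9962) = (4.5168 + -0.7670, -9.2754 + -8.7665) = (3.7498, -18.0419)
End effector: (3.7498, -18.0419)

Answer: 3.7498 -18.0419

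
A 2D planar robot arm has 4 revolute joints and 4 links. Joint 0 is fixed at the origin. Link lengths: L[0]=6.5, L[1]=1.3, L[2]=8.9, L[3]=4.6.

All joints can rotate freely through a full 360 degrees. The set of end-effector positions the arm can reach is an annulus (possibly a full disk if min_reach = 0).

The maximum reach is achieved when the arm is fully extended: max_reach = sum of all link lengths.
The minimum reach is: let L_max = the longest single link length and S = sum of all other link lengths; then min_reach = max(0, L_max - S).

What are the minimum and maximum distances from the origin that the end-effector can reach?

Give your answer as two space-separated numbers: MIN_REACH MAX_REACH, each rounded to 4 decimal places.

Link lengths: [6.5, 1.3, 8.9, 4.6]
max_reach = 6.5 + 1.3 + 8.9 + 4.6 = 21.3
L_max = max([6.5, 1.3, 8.9, 4.6]) = 8.9
S (sum of others) = 21.3 - 8.9 = 12.4
min_reach = max(0, 8.9 - 12.4) = max(0, -3.5) = 0

Answer: 0.0000 21.3000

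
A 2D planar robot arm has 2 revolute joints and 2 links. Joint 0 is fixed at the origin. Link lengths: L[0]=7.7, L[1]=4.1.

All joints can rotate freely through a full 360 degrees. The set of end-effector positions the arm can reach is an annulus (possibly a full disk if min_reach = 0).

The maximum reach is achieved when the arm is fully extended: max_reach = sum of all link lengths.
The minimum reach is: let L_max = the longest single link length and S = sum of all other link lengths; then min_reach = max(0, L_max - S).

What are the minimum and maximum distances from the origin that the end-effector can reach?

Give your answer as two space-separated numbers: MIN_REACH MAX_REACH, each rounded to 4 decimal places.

Answer: 3.6000 11.8000

Derivation:
Link lengths: [7.7, 4.1]
max_reach = 7.7 + 4.1 = 11.8
L_max = max([7.7, 4.1]) = 7.7
S (sum of others) = 11.8 - 7.7 = 4.1
min_reach = max(0, 7.7 - 4.1) = max(0, 3.6) = 3.6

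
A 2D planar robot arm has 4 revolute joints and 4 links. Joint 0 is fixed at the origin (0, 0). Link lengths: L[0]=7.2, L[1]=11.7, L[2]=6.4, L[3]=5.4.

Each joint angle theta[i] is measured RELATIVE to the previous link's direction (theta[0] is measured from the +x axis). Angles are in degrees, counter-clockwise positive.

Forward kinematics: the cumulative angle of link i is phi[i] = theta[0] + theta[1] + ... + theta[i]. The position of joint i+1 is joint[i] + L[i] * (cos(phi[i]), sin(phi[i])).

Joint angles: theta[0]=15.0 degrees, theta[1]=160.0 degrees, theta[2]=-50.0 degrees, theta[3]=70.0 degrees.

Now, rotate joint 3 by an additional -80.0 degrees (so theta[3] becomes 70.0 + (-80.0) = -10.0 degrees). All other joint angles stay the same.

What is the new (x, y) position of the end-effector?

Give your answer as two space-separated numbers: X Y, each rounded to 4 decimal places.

Answer: -10.6538 13.0199

Derivation:
joint[0] = (0.0000, 0.0000)  (base)
link 0: phi[0] = 15 = 15 deg
  cos(15 deg) = 0.9659, sin(15 deg) = 0.2588
  joint[1] = (0.0000, 0.0000) + 7.2 * (0.9659, 0.2588) = (0.0000 + 6.9547, 0.0000 + 1.8635) = (6.9547, 1.8635)
link 1: phi[1] = 15 + 160 = 175 deg
  cos(175 deg) = -0.9962, sin(175 deg) = 0.0872
  joint[2] = (6.9547, 1.8635) + 11.7 * (-0.9962, 0.0872) = (6.9547 + -11.6555, 1.8635 + 1.0197) = (-4.7008, 2.8832)
link 2: phi[2] = 15 + 160 + -50 = 125 deg
  cos(125 deg) = -0.5736, sin(125 deg) = 0.8192
  joint[3] = (-4.7008, 2.8832) + 6.4 * (-0.5736, 0.8192) = (-4.7008 + -3.6709, 2.8832 + 5.2426) = (-8.3717, 8.1258)
link 3: phi[3] = 15 + 160 + -50 + -10 = 115 deg
  cos(115 deg) = -0.4226, sin(115 deg) = 0.9063
  joint[4] = (-8.3717, 8.1258) + 5.4 * (-0.4226, 0.9063) = (-8.3717 + -2.2821, 8.1258 + 4.8941) = (-10.6538, 13.0199)
End effector: (-10.6538, 13.0199)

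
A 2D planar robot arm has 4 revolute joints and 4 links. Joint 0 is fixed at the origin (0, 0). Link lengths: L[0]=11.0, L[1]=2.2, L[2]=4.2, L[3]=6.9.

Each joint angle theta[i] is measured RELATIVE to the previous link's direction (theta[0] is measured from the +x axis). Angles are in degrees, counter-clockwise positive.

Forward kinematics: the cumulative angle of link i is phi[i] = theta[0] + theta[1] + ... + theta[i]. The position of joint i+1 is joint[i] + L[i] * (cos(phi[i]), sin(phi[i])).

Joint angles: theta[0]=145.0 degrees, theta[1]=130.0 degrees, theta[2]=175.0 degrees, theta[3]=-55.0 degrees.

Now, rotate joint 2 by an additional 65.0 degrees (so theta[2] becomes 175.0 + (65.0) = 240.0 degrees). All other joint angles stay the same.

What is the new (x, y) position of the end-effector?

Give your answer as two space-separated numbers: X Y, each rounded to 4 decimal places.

joint[0] = (0.0000, 0.0000)  (base)
link 0: phi[0] = 145 = 145 deg
  cos(145 deg) = -0.8192, sin(145 deg) = 0.5736
  joint[1] = (0.0000, 0.0000) + 11 * (-0.8192, 0.5736) = (0.0000 + -9.0107, 0.0000 + 6.3093) = (-9.0107, 6.3093)
link 1: phi[1] = 145 + 130 = 275 deg
  cos(275 deg) = 0.0872, sin(275 deg) = -0.9962
  joint[2] = (-9.0107, 6.3093) + 2.2 * (0.0872, -0.9962) = (-9.0107 + 0.1917, 6.3093 + -2.1916) = (-8.8189, 4.1177)
link 2: phi[2] = 145 + 130 + 240 = 515 deg
  cos(515 deg) = -0.9063, sin(515 deg) = 0.4226
  joint[3] = (-8.8189, 4.1177) + 4.2 * (-0.9063, 0.4226) = (-8.8189 + -3.8065, 4.1177 + 1.7750) = (-12.6254, 5.8927)
link 3: phi[3] = 145 + 130 + 240 + -55 = 460 deg
  cos(460 deg) = -0.1736, sin(460 deg) = 0.9848
  joint[4] = (-12.6254, 5.8927) + 6.9 * (-0.1736, 0.9848) = (-12.6254 + -1.1982, 5.8927 + 6.7952) = (-13.8236, 12.6879)
End effector: (-13.8236, 12.6879)

Answer: -13.8236 12.6879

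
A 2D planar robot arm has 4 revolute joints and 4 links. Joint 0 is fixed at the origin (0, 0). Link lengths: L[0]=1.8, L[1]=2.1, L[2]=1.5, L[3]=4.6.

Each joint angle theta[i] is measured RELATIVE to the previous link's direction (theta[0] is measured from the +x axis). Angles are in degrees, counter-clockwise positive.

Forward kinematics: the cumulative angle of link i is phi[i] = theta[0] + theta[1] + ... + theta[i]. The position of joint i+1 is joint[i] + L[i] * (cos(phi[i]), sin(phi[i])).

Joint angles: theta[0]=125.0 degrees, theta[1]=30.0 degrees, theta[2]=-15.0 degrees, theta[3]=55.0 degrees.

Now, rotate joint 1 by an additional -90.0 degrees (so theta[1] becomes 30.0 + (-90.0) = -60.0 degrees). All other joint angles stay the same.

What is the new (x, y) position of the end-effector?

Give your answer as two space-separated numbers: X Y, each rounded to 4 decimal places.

Answer: -0.3713 8.9700

Derivation:
joint[0] = (0.0000, 0.0000)  (base)
link 0: phi[0] = 125 = 125 deg
  cos(125 deg) = -0.5736, sin(125 deg) = 0.8192
  joint[1] = (0.0000, 0.0000) + 1.8 * (-0.5736, 0.8192) = (0.0000 + -1.0324, 0.0000 + 1.4745) = (-1.0324, 1.4745)
link 1: phi[1] = 125 + -60 = 65 deg
  cos(65 deg) = 0.4226, sin(65 deg) = 0.9063
  joint[2] = (-1.0324, 1.4745) + 2.1 * (0.4226, 0.9063) = (-1.0324 + 0.8875, 1.4745 + 1.9032) = (-0.1449, 3.3777)
link 2: phi[2] = 125 + -60 + -15 = 50 deg
  cos(50 deg) = 0.6428, sin(50 deg) = 0.7660
  joint[3] = (-0.1449, 3.3777) + 1.5 * (0.6428, 0.7660) = (-0.1449 + 0.9642, 3.3777 + 1.1491) = (0.8192, 4.5268)
link 3: phi[3] = 125 + -60 + -15 + 55 = 105 deg
  cos(105 deg) = -0.2588, sin(105 deg) = 0.9659
  joint[4] = (0.8192, 4.5268) + 4.6 * (-0.2588, 0.9659) = (0.8192 + -1.1906, 4.5268 + 4.4433) = (-0.3713, 8.9700)
End effector: (-0.3713, 8.9700)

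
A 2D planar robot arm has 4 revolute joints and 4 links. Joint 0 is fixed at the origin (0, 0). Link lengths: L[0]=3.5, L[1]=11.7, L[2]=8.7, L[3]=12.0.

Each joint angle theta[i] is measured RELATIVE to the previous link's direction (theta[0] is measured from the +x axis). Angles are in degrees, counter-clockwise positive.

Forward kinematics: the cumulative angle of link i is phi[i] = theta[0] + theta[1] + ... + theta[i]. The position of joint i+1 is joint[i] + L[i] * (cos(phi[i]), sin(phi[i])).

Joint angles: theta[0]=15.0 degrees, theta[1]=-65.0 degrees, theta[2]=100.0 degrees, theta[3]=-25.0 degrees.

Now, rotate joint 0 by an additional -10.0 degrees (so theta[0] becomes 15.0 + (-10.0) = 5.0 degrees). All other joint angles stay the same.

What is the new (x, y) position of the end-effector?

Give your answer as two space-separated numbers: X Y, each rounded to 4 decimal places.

joint[0] = (0.0000, 0.0000)  (base)
link 0: phi[0] = 5 = 5 deg
  cos(5 deg) = 0.9962, sin(5 deg) = 0.0872
  joint[1] = (0.0000, 0.0000) + 3.5 * (0.9962, 0.0872) = (0.0000 + 3.4867, 0.0000 + 0.3050) = (3.4867, 0.3050)
link 1: phi[1] = 5 + -65 = -60 deg
  cos(-60 deg) = 0.5000, sin(-60 deg) = -0.8660
  joint[2] = (3.4867, 0.3050) + 11.7 * (0.5000, -0.8660) = (3.4867 + 5.8500, 0.3050 + -10.1325) = (9.3367, -9.8275)
link 2: phi[2] = 5 + -65 + 100 = 40 deg
  cos(40 deg) = 0.7660, sin(40 deg) = 0.6428
  joint[3] = (9.3367, -9.8275) + 8.7 * (0.7660, 0.6428) = (9.3367 + 6.6646, -9.8275 + 5.5923) = (16.0013, -4.2352)
link 3: phi[3] = 5 + -65 + 100 + -25 = 15 deg
  cos(15 deg) = 0.9659, sin(15 deg) = 0.2588
  joint[4] = (16.0013, -4.2352) + 12 * (0.9659, 0.2588) = (16.0013 + 11.5911, -4.2352 + 3.1058) = (27.5924, -1.1294)
End effector: (27.5924, -1.1294)

Answer: 27.5924 -1.1294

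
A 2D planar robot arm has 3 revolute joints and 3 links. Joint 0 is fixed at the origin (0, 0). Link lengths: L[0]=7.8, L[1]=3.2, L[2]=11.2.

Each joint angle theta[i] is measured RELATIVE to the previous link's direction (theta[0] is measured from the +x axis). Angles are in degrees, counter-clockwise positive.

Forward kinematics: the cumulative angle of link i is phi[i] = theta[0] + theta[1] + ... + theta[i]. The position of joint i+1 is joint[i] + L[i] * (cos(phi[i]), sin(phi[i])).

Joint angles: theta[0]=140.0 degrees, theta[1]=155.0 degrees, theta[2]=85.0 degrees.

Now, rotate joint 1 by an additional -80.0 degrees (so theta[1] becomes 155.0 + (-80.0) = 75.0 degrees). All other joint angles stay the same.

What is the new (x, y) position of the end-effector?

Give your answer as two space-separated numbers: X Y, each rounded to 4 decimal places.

joint[0] = (0.0000, 0.0000)  (base)
link 0: phi[0] = 140 = 140 deg
  cos(140 deg) = -0.7660, sin(140 deg) = 0.6428
  joint[1] = (0.0000, 0.0000) + 7.8 * (-0.7660, 0.6428) = (0.0000 + -5.9751, 0.0000 + 5.0137) = (-5.9751, 5.0137)
link 1: phi[1] = 140 + 75 = 215 deg
  cos(215 deg) = -0.8192, sin(215 deg) = -0.5736
  joint[2] = (-5.9751, 5.0137) + 3.2 * (-0.8192, -0.5736) = (-5.9751 + -2.6213, 5.0137 + -1.8354) = (-8.5964, 3.1783)
link 2: phi[2] = 140 + 75 + 85 = 300 deg
  cos(300 deg) = 0.5000, sin(300 deg) = -0.8660
  joint[3] = (-8.5964, 3.1783) + 11.2 * (0.5000, -0.8660) = (-8.5964 + 5.6000, 3.1783 + -9.6995) = (-2.9964, -6.5212)
End effector: (-2.9964, -6.5212)

Answer: -2.9964 -6.5212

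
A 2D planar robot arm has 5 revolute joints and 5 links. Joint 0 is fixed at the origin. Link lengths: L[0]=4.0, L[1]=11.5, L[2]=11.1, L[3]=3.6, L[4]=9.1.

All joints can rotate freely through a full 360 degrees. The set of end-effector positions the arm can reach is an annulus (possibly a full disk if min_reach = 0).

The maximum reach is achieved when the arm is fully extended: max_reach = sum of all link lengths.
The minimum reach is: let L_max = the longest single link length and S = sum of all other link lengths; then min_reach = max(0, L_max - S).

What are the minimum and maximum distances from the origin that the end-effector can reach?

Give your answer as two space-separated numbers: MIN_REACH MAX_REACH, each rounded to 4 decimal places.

Answer: 0.0000 39.3000

Derivation:
Link lengths: [4.0, 11.5, 11.1, 3.6, 9.1]
max_reach = 4 + 11.5 + 11.1 + 3.6 + 9.1 = 39.3
L_max = max([4.0, 11.5, 11.1, 3.6, 9.1]) = 11.5
S (sum of others) = 39.3 - 11.5 = 27.8
min_reach = max(0, 11.5 - 27.8) = max(0, -16.3) = 0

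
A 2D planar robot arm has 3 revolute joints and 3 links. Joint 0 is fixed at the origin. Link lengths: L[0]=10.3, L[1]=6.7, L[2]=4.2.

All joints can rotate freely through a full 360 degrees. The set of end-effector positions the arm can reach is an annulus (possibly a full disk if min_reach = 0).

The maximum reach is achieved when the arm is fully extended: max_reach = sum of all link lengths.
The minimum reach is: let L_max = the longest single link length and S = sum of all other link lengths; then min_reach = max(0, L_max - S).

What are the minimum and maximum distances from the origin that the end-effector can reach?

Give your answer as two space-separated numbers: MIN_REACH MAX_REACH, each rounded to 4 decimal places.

Link lengths: [10.3, 6.7, 4.2]
max_reach = 10.3 + 6.7 + 4.2 = 21.2
L_max = max([10.3, 6.7, 4.2]) = 10.3
S (sum of others) = 21.2 - 10.3 = 10.9
min_reach = max(0, 10.3 - 10.9) = max(0, -0.6) = 0

Answer: 0.0000 21.2000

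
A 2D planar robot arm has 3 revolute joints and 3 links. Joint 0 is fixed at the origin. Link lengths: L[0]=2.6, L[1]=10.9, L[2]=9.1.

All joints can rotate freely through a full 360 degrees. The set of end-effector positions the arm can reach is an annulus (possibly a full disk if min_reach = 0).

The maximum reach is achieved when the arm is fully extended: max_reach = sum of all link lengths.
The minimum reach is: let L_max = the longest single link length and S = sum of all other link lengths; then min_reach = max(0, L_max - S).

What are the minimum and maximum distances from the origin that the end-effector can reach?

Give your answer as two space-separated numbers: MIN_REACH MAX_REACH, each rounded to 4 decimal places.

Link lengths: [2.6, 10.9, 9.1]
max_reach = 2.6 + 10.9 + 9.1 = 22.6
L_max = max([2.6, 10.9, 9.1]) = 10.9
S (sum of others) = 22.6 - 10.9 = 11.7
min_reach = max(0, 10.9 - 11.7) = max(0, -0.8) = 0

Answer: 0.0000 22.6000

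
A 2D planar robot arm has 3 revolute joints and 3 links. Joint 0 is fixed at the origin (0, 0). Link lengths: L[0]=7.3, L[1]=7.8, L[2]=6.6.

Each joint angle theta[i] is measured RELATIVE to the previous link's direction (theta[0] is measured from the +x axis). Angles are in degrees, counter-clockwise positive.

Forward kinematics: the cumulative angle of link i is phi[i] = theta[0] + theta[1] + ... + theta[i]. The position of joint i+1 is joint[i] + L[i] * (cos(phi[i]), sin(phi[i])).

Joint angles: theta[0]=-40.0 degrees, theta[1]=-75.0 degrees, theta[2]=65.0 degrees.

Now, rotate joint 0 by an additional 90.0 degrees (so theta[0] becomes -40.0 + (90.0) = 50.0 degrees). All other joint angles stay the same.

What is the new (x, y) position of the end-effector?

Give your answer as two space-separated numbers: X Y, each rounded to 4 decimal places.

Answer: 16.8174 6.5381

Derivation:
joint[0] = (0.0000, 0.0000)  (base)
link 0: phi[0] = 50 = 50 deg
  cos(50 deg) = 0.6428, sin(50 deg) = 0.7660
  joint[1] = (0.0000, 0.0000) + 7.3 * (0.6428, 0.7660) = (0.0000 + 4.6923, 0.0000 + 5.5921) = (4.6923, 5.5921)
link 1: phi[1] = 50 + -75 = -25 deg
  cos(-25 deg) = 0.9063, sin(-25 deg) = -0.4226
  joint[2] = (4.6923, 5.5921) + 7.8 * (0.9063, -0.4226) = (4.6923 + 7.0692, 5.5921 + -3.2964) = (11.7616, 2.2957)
link 2: phi[2] = 50 + -75 + 65 = 40 deg
  cos(40 deg) = 0.7660, sin(40 deg) = 0.6428
  joint[3] = (11.7616, 2.2957) + 6.6 * (0.7660, 0.6428) = (11.7616 + 5.0559, 2.2957 + 4.2424) = (16.8174, 6.5381)
End effector: (16.8174, 6.5381)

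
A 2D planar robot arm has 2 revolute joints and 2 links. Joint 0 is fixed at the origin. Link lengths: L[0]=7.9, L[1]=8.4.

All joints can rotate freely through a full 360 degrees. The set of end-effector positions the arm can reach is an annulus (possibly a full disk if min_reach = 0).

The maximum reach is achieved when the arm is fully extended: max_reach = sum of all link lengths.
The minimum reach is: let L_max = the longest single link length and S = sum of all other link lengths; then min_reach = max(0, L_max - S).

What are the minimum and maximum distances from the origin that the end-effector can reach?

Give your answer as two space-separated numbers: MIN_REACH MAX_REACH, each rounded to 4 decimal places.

Link lengths: [7.9, 8.4]
max_reach = 7.9 + 8.4 = 16.3
L_max = max([7.9, 8.4]) = 8.4
S (sum of others) = 16.3 - 8.4 = 7.9
min_reach = max(0, 8.4 - 7.9) = max(0, 0.5) = 0.5

Answer: 0.5000 16.3000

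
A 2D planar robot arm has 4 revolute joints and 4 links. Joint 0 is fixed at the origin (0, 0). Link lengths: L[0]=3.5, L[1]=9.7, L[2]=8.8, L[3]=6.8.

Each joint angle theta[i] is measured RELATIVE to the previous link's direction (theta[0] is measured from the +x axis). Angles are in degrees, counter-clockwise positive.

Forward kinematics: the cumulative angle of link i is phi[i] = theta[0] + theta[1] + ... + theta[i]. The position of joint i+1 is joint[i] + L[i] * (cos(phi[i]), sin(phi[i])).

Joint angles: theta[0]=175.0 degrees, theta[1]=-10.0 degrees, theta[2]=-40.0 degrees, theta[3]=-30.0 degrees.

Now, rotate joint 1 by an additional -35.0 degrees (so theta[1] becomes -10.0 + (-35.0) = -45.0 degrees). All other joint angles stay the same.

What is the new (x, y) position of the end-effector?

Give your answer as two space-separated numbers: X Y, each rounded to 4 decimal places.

Answer: -6.3217 22.4246

Derivation:
joint[0] = (0.0000, 0.0000)  (base)
link 0: phi[0] = 175 = 175 deg
  cos(175 deg) = -0.9962, sin(175 deg) = 0.0872
  joint[1] = (0.0000, 0.0000) + 3.5 * (-0.9962, 0.0872) = (0.0000 + -3.4867, 0.0000 + 0.3050) = (-3.4867, 0.3050)
link 1: phi[1] = 175 + -45 = 130 deg
  cos(130 deg) = -0.6428, sin(130 deg) = 0.7660
  joint[2] = (-3.4867, 0.3050) + 9.7 * (-0.6428, 0.7660) = (-3.4867 + -6.2350, 0.3050 + 7.4306) = (-9.7217, 7.7357)
link 2: phi[2] = 175 + -45 + -40 = 90 deg
  cos(90 deg) = 0.0000, sin(90 deg) = 1.0000
  joint[3] = (-9.7217, 7.7357) + 8.8 * (0.0000, 1.0000) = (-9.7217 + 0.0000, 7.7357 + 8.8000) = (-9.7217, 16.5357)
link 3: phi[3] = 175 + -45 + -40 + -30 = 60 deg
  cos(60 deg) = 0.5000, sin(60 deg) = 0.8660
  joint[4] = (-9.7217, 16.5357) + 6.8 * (0.5000, 0.8660) = (-9.7217 + 3.4000, 16.5357 + 5.8890) = (-6.3217, 22.4246)
End effector: (-6.3217, 22.4246)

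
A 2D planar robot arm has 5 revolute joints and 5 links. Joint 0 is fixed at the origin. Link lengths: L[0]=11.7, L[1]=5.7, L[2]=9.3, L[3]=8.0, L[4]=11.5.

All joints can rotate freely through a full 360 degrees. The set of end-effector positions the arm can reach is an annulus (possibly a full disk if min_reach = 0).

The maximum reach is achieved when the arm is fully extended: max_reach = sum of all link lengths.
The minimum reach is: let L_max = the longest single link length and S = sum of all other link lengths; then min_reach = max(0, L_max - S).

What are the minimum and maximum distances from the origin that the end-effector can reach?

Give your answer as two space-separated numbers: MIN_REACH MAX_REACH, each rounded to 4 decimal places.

Link lengths: [11.7, 5.7, 9.3, 8.0, 11.5]
max_reach = 11.7 + 5.7 + 9.3 + 8 + 11.5 = 46.2
L_max = max([11.7, 5.7, 9.3, 8.0, 11.5]) = 11.7
S (sum of others) = 46.2 - 11.7 = 34.5
min_reach = max(0, 11.7 - 34.5) = max(0, -22.8) = 0

Answer: 0.0000 46.2000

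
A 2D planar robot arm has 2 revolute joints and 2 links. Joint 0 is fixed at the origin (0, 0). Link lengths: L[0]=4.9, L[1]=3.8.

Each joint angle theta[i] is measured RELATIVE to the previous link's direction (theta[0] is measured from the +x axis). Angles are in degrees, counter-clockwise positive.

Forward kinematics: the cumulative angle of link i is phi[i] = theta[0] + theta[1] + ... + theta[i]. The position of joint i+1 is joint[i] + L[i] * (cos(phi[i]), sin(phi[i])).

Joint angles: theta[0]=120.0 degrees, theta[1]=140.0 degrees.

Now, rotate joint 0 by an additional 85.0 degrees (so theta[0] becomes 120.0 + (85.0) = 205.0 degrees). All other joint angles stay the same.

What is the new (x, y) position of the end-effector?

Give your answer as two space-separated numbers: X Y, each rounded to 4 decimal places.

joint[0] = (0.0000, 0.0000)  (base)
link 0: phi[0] = 205 = 205 deg
  cos(205 deg) = -0.9063, sin(205 deg) = -0.4226
  joint[1] = (0.0000, 0.0000) + 4.9 * (-0.9063, -0.4226) = (0.0000 + -4.4409, 0.0000 + -2.0708) = (-4.4409, -2.0708)
link 1: phi[1] = 205 + 140 = 345 deg
  cos(345 deg) = 0.9659, sin(345 deg) = -0.2588
  joint[2] = (-4.4409, -2.0708) + 3.8 * (0.9659, -0.2588) = (-4.4409 + 3.6705, -2.0708 + -0.9835) = (-0.7704, -3.0543)
End effector: (-0.7704, -3.0543)

Answer: -0.7704 -3.0543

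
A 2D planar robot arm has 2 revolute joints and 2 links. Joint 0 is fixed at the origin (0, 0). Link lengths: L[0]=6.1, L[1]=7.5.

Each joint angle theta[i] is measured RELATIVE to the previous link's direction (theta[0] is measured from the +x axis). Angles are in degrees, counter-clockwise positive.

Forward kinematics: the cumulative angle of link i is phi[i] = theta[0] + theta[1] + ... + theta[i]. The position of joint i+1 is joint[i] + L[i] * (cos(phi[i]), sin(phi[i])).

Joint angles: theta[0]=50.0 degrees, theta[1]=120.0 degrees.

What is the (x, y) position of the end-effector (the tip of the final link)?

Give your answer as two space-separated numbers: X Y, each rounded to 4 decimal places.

joint[0] = (0.0000, 0.0000)  (base)
link 0: phi[0] = 50 = 50 deg
  cos(50 deg) = 0.6428, sin(50 deg) = 0.7660
  joint[1] = (0.0000, 0.0000) + 6.1 * (0.6428, 0.7660) = (0.0000 + 3.9210, 0.0000 + 4.6729) = (3.9210, 4.6729)
link 1: phi[1] = 50 + 120 = 170 deg
  cos(170 deg) = -0.9848, sin(170 deg) = 0.1736
  joint[2] = (3.9210, 4.6729) + 7.5 * (-0.9848, 0.1736) = (3.9210 + -7.3861, 4.6729 + 1.3024) = (-3.4651, 5.9752)
End effector: (-3.4651, 5.9752)

Answer: -3.4651 5.9752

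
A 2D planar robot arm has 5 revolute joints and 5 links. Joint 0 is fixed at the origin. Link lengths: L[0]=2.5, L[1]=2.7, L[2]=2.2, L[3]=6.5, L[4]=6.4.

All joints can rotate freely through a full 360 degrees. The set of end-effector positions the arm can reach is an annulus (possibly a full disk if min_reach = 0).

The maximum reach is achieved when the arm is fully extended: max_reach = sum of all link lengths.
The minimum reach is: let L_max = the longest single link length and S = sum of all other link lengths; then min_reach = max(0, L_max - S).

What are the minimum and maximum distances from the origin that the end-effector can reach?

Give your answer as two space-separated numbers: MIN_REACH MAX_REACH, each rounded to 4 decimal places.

Answer: 0.0000 20.3000

Derivation:
Link lengths: [2.5, 2.7, 2.2, 6.5, 6.4]
max_reach = 2.5 + 2.7 + 2.2 + 6.5 + 6.4 = 20.3
L_max = max([2.5, 2.7, 2.2, 6.5, 6.4]) = 6.5
S (sum of others) = 20.3 - 6.5 = 13.8
min_reach = max(0, 6.5 - 13.8) = max(0, -7.3) = 0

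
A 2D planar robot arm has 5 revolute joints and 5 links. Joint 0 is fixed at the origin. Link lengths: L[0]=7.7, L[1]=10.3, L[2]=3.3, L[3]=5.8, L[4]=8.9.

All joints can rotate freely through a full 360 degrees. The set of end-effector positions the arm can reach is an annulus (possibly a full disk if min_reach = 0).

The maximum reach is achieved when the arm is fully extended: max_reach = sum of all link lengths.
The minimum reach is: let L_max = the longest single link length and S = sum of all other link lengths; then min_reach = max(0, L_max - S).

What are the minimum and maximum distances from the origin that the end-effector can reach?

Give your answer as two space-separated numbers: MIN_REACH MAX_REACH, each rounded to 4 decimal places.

Answer: 0.0000 36.0000

Derivation:
Link lengths: [7.7, 10.3, 3.3, 5.8, 8.9]
max_reach = 7.7 + 10.3 + 3.3 + 5.8 + 8.9 = 36
L_max = max([7.7, 10.3, 3.3, 5.8, 8.9]) = 10.3
S (sum of others) = 36 - 10.3 = 25.7
min_reach = max(0, 10.3 - 25.7) = max(0, -15.4) = 0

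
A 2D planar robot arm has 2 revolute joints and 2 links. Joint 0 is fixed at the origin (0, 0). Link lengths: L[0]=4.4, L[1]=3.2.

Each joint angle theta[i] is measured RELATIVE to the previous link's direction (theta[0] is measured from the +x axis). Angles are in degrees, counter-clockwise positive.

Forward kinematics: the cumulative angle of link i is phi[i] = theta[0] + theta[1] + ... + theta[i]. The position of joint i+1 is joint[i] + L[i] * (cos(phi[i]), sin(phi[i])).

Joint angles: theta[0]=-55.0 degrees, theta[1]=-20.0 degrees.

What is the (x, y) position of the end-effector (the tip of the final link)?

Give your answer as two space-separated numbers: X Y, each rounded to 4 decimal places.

joint[0] = (0.0000, 0.0000)  (base)
link 0: phi[0] = -55 = -55 deg
  cos(-55 deg) = 0.5736, sin(-55 deg) = -0.8192
  joint[1] = (0.0000, 0.0000) + 4.4 * (0.5736, -0.8192) = (0.0000 + 2.5237, 0.0000 + -3.6043) = (2.5237, -3.6043)
link 1: phi[1] = -55 + -20 = -75 deg
  cos(-75 deg) = 0.2588, sin(-75 deg) = -0.9659
  joint[2] = (2.5237, -3.6043) + 3.2 * (0.2588, -0.9659) = (2.5237 + 0.8282, -3.6043 + -3.0910) = (3.3520, -6.6952)
End effector: (3.3520, -6.6952)

Answer: 3.3520 -6.6952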